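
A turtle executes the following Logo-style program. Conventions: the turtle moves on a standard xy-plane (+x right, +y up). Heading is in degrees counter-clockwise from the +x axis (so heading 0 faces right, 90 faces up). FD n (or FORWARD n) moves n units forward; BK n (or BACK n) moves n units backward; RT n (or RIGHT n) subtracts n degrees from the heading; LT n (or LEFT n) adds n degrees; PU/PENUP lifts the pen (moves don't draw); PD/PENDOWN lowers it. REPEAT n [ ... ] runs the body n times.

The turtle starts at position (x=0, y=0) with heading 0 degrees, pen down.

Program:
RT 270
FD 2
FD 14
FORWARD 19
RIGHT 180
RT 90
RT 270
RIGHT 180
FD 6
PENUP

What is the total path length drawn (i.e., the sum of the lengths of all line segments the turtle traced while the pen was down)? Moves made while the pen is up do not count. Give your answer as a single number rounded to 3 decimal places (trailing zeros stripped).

Executing turtle program step by step:
Start: pos=(0,0), heading=0, pen down
RT 270: heading 0 -> 90
FD 2: (0,0) -> (0,2) [heading=90, draw]
FD 14: (0,2) -> (0,16) [heading=90, draw]
FD 19: (0,16) -> (0,35) [heading=90, draw]
RT 180: heading 90 -> 270
RT 90: heading 270 -> 180
RT 270: heading 180 -> 270
RT 180: heading 270 -> 90
FD 6: (0,35) -> (0,41) [heading=90, draw]
PU: pen up
Final: pos=(0,41), heading=90, 4 segment(s) drawn

Segment lengths:
  seg 1: (0,0) -> (0,2), length = 2
  seg 2: (0,2) -> (0,16), length = 14
  seg 3: (0,16) -> (0,35), length = 19
  seg 4: (0,35) -> (0,41), length = 6
Total = 41

Answer: 41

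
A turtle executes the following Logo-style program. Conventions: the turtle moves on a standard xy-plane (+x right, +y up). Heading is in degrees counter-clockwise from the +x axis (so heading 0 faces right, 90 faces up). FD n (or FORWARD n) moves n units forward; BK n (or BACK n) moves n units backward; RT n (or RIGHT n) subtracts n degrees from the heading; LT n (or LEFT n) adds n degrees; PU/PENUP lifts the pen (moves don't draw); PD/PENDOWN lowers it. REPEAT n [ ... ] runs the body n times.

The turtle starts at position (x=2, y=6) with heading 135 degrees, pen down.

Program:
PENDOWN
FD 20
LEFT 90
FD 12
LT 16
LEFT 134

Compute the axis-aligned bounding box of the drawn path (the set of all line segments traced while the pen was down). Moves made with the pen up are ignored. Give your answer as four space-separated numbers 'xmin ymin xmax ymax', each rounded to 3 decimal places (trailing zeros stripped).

Answer: -20.627 6 2 20.142

Derivation:
Executing turtle program step by step:
Start: pos=(2,6), heading=135, pen down
PD: pen down
FD 20: (2,6) -> (-12.142,20.142) [heading=135, draw]
LT 90: heading 135 -> 225
FD 12: (-12.142,20.142) -> (-20.627,11.657) [heading=225, draw]
LT 16: heading 225 -> 241
LT 134: heading 241 -> 15
Final: pos=(-20.627,11.657), heading=15, 2 segment(s) drawn

Segment endpoints: x in {-20.627, -12.142, 2}, y in {6, 11.657, 20.142}
xmin=-20.627, ymin=6, xmax=2, ymax=20.142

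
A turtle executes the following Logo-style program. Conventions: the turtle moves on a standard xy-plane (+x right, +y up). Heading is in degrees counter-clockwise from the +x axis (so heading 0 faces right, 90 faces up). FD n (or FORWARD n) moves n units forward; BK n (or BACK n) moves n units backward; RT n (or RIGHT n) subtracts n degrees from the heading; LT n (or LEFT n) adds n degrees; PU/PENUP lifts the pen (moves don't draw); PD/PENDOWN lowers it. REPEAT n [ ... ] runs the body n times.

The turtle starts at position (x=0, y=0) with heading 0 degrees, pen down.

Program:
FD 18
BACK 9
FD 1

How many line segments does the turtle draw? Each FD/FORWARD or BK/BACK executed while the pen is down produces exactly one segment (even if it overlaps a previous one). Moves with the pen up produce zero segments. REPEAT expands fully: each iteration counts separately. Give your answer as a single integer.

Answer: 3

Derivation:
Executing turtle program step by step:
Start: pos=(0,0), heading=0, pen down
FD 18: (0,0) -> (18,0) [heading=0, draw]
BK 9: (18,0) -> (9,0) [heading=0, draw]
FD 1: (9,0) -> (10,0) [heading=0, draw]
Final: pos=(10,0), heading=0, 3 segment(s) drawn
Segments drawn: 3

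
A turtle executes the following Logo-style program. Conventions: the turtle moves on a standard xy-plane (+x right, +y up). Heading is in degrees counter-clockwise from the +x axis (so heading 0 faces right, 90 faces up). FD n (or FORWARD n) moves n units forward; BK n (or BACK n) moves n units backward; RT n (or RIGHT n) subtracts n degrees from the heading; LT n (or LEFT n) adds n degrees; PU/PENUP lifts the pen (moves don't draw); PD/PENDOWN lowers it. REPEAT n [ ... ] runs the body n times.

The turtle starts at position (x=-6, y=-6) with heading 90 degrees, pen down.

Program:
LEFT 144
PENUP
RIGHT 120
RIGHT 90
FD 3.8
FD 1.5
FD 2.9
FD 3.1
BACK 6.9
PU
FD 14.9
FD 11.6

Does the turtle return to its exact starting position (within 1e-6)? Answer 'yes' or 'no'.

Executing turtle program step by step:
Start: pos=(-6,-6), heading=90, pen down
LT 144: heading 90 -> 234
PU: pen up
RT 120: heading 234 -> 114
RT 90: heading 114 -> 24
FD 3.8: (-6,-6) -> (-2.529,-4.454) [heading=24, move]
FD 1.5: (-2.529,-4.454) -> (-1.158,-3.844) [heading=24, move]
FD 2.9: (-1.158,-3.844) -> (1.491,-2.665) [heading=24, move]
FD 3.1: (1.491,-2.665) -> (4.323,-1.404) [heading=24, move]
BK 6.9: (4.323,-1.404) -> (-1.98,-4.21) [heading=24, move]
PU: pen up
FD 14.9: (-1.98,-4.21) -> (11.631,1.85) [heading=24, move]
FD 11.6: (11.631,1.85) -> (22.229,6.568) [heading=24, move]
Final: pos=(22.229,6.568), heading=24, 0 segment(s) drawn

Start position: (-6, -6)
Final position: (22.229, 6.568)
Distance = 30.9; >= 1e-6 -> NOT closed

Answer: no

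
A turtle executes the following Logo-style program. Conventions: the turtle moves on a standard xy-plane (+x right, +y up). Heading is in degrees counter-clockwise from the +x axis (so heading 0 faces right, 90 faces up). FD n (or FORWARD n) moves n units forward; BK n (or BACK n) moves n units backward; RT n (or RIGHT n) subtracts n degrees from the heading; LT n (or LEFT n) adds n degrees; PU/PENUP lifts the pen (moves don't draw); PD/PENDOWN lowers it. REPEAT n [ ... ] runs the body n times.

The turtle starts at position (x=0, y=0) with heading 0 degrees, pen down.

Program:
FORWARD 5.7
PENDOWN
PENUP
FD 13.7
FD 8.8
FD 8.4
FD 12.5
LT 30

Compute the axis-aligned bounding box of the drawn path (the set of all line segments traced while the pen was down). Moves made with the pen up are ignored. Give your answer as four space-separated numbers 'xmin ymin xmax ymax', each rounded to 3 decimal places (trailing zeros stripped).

Answer: 0 0 5.7 0

Derivation:
Executing turtle program step by step:
Start: pos=(0,0), heading=0, pen down
FD 5.7: (0,0) -> (5.7,0) [heading=0, draw]
PD: pen down
PU: pen up
FD 13.7: (5.7,0) -> (19.4,0) [heading=0, move]
FD 8.8: (19.4,0) -> (28.2,0) [heading=0, move]
FD 8.4: (28.2,0) -> (36.6,0) [heading=0, move]
FD 12.5: (36.6,0) -> (49.1,0) [heading=0, move]
LT 30: heading 0 -> 30
Final: pos=(49.1,0), heading=30, 1 segment(s) drawn

Segment endpoints: x in {0, 5.7}, y in {0}
xmin=0, ymin=0, xmax=5.7, ymax=0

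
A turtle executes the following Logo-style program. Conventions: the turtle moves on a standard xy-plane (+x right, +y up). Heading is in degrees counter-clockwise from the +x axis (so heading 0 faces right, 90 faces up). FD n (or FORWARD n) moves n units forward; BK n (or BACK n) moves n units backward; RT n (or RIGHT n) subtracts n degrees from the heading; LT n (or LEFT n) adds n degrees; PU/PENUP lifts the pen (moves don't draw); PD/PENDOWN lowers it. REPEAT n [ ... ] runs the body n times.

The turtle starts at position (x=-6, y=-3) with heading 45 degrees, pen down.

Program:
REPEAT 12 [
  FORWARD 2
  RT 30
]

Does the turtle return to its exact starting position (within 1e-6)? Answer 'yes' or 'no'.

Executing turtle program step by step:
Start: pos=(-6,-3), heading=45, pen down
REPEAT 12 [
  -- iteration 1/12 --
  FD 2: (-6,-3) -> (-4.586,-1.586) [heading=45, draw]
  RT 30: heading 45 -> 15
  -- iteration 2/12 --
  FD 2: (-4.586,-1.586) -> (-2.654,-1.068) [heading=15, draw]
  RT 30: heading 15 -> 345
  -- iteration 3/12 --
  FD 2: (-2.654,-1.068) -> (-0.722,-1.586) [heading=345, draw]
  RT 30: heading 345 -> 315
  -- iteration 4/12 --
  FD 2: (-0.722,-1.586) -> (0.692,-3) [heading=315, draw]
  RT 30: heading 315 -> 285
  -- iteration 5/12 --
  FD 2: (0.692,-3) -> (1.21,-4.932) [heading=285, draw]
  RT 30: heading 285 -> 255
  -- iteration 6/12 --
  FD 2: (1.21,-4.932) -> (0.692,-6.864) [heading=255, draw]
  RT 30: heading 255 -> 225
  -- iteration 7/12 --
  FD 2: (0.692,-6.864) -> (-0.722,-8.278) [heading=225, draw]
  RT 30: heading 225 -> 195
  -- iteration 8/12 --
  FD 2: (-0.722,-8.278) -> (-2.654,-8.796) [heading=195, draw]
  RT 30: heading 195 -> 165
  -- iteration 9/12 --
  FD 2: (-2.654,-8.796) -> (-4.586,-8.278) [heading=165, draw]
  RT 30: heading 165 -> 135
  -- iteration 10/12 --
  FD 2: (-4.586,-8.278) -> (-6,-6.864) [heading=135, draw]
  RT 30: heading 135 -> 105
  -- iteration 11/12 --
  FD 2: (-6,-6.864) -> (-6.518,-4.932) [heading=105, draw]
  RT 30: heading 105 -> 75
  -- iteration 12/12 --
  FD 2: (-6.518,-4.932) -> (-6,-3) [heading=75, draw]
  RT 30: heading 75 -> 45
]
Final: pos=(-6,-3), heading=45, 12 segment(s) drawn

Start position: (-6, -3)
Final position: (-6, -3)
Distance = 0; < 1e-6 -> CLOSED

Answer: yes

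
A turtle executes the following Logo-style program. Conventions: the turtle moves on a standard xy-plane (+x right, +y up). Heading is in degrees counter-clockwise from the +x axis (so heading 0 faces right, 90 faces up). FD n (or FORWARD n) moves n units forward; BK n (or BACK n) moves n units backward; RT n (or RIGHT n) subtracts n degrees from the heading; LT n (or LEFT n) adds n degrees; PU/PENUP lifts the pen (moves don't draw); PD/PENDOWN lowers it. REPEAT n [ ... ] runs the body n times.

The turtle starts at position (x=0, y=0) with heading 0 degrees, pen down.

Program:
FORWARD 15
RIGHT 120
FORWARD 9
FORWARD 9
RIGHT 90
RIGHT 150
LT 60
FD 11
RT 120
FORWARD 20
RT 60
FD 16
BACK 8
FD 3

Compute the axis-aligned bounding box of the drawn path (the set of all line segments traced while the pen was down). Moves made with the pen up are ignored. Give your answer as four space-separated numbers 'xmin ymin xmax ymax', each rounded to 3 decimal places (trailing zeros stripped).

Answer: 0 -37.239 21.5 0

Derivation:
Executing turtle program step by step:
Start: pos=(0,0), heading=0, pen down
FD 15: (0,0) -> (15,0) [heading=0, draw]
RT 120: heading 0 -> 240
FD 9: (15,0) -> (10.5,-7.794) [heading=240, draw]
FD 9: (10.5,-7.794) -> (6,-15.588) [heading=240, draw]
RT 90: heading 240 -> 150
RT 150: heading 150 -> 0
LT 60: heading 0 -> 60
FD 11: (6,-15.588) -> (11.5,-6.062) [heading=60, draw]
RT 120: heading 60 -> 300
FD 20: (11.5,-6.062) -> (21.5,-23.383) [heading=300, draw]
RT 60: heading 300 -> 240
FD 16: (21.5,-23.383) -> (13.5,-37.239) [heading=240, draw]
BK 8: (13.5,-37.239) -> (17.5,-30.311) [heading=240, draw]
FD 3: (17.5,-30.311) -> (16,-32.909) [heading=240, draw]
Final: pos=(16,-32.909), heading=240, 8 segment(s) drawn

Segment endpoints: x in {0, 6, 10.5, 11.5, 13.5, 15, 16, 17.5, 21.5}, y in {-37.239, -32.909, -30.311, -23.383, -15.588, -7.794, -6.062, 0}
xmin=0, ymin=-37.239, xmax=21.5, ymax=0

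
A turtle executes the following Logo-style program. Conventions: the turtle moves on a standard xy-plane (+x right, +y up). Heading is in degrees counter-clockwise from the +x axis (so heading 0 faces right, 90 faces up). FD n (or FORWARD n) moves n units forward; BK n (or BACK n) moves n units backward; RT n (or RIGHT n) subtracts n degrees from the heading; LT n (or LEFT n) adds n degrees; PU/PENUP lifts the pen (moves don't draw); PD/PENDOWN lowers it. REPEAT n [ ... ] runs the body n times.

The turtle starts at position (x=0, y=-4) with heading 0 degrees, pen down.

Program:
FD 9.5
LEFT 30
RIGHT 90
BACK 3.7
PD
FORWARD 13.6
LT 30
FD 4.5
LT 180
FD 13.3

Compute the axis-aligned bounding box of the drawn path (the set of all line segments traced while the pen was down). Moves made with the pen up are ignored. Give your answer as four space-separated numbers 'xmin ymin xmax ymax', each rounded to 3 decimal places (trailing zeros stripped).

Answer: 0 -14.824 18.347 -0.796

Derivation:
Executing turtle program step by step:
Start: pos=(0,-4), heading=0, pen down
FD 9.5: (0,-4) -> (9.5,-4) [heading=0, draw]
LT 30: heading 0 -> 30
RT 90: heading 30 -> 300
BK 3.7: (9.5,-4) -> (7.65,-0.796) [heading=300, draw]
PD: pen down
FD 13.6: (7.65,-0.796) -> (14.45,-12.574) [heading=300, draw]
LT 30: heading 300 -> 330
FD 4.5: (14.45,-12.574) -> (18.347,-14.824) [heading=330, draw]
LT 180: heading 330 -> 150
FD 13.3: (18.347,-14.824) -> (6.829,-8.174) [heading=150, draw]
Final: pos=(6.829,-8.174), heading=150, 5 segment(s) drawn

Segment endpoints: x in {0, 6.829, 7.65, 9.5, 14.45, 18.347}, y in {-14.824, -12.574, -8.174, -4, -0.796}
xmin=0, ymin=-14.824, xmax=18.347, ymax=-0.796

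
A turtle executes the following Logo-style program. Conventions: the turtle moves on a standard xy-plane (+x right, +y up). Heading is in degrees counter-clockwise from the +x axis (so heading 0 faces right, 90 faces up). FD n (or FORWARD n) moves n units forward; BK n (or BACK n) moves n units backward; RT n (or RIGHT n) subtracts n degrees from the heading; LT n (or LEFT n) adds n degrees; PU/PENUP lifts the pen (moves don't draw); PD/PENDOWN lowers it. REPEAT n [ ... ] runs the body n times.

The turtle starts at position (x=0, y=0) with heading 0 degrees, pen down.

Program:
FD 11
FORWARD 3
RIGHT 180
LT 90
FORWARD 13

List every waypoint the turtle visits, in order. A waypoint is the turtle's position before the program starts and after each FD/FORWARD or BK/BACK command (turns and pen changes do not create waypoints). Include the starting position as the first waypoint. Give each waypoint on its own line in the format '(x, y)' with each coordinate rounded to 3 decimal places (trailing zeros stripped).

Answer: (0, 0)
(11, 0)
(14, 0)
(14, -13)

Derivation:
Executing turtle program step by step:
Start: pos=(0,0), heading=0, pen down
FD 11: (0,0) -> (11,0) [heading=0, draw]
FD 3: (11,0) -> (14,0) [heading=0, draw]
RT 180: heading 0 -> 180
LT 90: heading 180 -> 270
FD 13: (14,0) -> (14,-13) [heading=270, draw]
Final: pos=(14,-13), heading=270, 3 segment(s) drawn
Waypoints (4 total):
(0, 0)
(11, 0)
(14, 0)
(14, -13)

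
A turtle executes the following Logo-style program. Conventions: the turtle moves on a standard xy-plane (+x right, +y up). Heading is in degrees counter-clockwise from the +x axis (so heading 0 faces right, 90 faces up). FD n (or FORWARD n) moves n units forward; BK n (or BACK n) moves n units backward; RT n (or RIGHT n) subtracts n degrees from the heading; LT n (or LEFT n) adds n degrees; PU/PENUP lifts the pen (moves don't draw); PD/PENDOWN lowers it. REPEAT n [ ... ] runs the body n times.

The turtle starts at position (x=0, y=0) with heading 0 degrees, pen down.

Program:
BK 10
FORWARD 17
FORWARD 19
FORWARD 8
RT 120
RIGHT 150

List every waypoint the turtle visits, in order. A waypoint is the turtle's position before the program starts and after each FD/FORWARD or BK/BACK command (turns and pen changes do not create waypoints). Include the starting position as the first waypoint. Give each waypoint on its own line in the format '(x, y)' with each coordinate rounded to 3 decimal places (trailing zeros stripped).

Answer: (0, 0)
(-10, 0)
(7, 0)
(26, 0)
(34, 0)

Derivation:
Executing turtle program step by step:
Start: pos=(0,0), heading=0, pen down
BK 10: (0,0) -> (-10,0) [heading=0, draw]
FD 17: (-10,0) -> (7,0) [heading=0, draw]
FD 19: (7,0) -> (26,0) [heading=0, draw]
FD 8: (26,0) -> (34,0) [heading=0, draw]
RT 120: heading 0 -> 240
RT 150: heading 240 -> 90
Final: pos=(34,0), heading=90, 4 segment(s) drawn
Waypoints (5 total):
(0, 0)
(-10, 0)
(7, 0)
(26, 0)
(34, 0)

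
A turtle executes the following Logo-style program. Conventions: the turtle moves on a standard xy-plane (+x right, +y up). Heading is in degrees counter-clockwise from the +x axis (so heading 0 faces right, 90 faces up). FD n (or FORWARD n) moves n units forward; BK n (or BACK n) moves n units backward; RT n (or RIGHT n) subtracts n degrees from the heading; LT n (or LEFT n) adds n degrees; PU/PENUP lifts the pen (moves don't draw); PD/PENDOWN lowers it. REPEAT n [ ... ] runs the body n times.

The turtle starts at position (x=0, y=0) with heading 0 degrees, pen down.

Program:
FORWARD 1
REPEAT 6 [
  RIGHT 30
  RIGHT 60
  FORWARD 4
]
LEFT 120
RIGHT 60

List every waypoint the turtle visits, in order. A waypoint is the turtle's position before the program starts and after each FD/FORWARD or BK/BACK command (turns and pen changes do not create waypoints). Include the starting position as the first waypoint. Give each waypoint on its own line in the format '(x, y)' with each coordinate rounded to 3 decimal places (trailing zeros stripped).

Executing turtle program step by step:
Start: pos=(0,0), heading=0, pen down
FD 1: (0,0) -> (1,0) [heading=0, draw]
REPEAT 6 [
  -- iteration 1/6 --
  RT 30: heading 0 -> 330
  RT 60: heading 330 -> 270
  FD 4: (1,0) -> (1,-4) [heading=270, draw]
  -- iteration 2/6 --
  RT 30: heading 270 -> 240
  RT 60: heading 240 -> 180
  FD 4: (1,-4) -> (-3,-4) [heading=180, draw]
  -- iteration 3/6 --
  RT 30: heading 180 -> 150
  RT 60: heading 150 -> 90
  FD 4: (-3,-4) -> (-3,0) [heading=90, draw]
  -- iteration 4/6 --
  RT 30: heading 90 -> 60
  RT 60: heading 60 -> 0
  FD 4: (-3,0) -> (1,0) [heading=0, draw]
  -- iteration 5/6 --
  RT 30: heading 0 -> 330
  RT 60: heading 330 -> 270
  FD 4: (1,0) -> (1,-4) [heading=270, draw]
  -- iteration 6/6 --
  RT 30: heading 270 -> 240
  RT 60: heading 240 -> 180
  FD 4: (1,-4) -> (-3,-4) [heading=180, draw]
]
LT 120: heading 180 -> 300
RT 60: heading 300 -> 240
Final: pos=(-3,-4), heading=240, 7 segment(s) drawn
Waypoints (8 total):
(0, 0)
(1, 0)
(1, -4)
(-3, -4)
(-3, 0)
(1, 0)
(1, -4)
(-3, -4)

Answer: (0, 0)
(1, 0)
(1, -4)
(-3, -4)
(-3, 0)
(1, 0)
(1, -4)
(-3, -4)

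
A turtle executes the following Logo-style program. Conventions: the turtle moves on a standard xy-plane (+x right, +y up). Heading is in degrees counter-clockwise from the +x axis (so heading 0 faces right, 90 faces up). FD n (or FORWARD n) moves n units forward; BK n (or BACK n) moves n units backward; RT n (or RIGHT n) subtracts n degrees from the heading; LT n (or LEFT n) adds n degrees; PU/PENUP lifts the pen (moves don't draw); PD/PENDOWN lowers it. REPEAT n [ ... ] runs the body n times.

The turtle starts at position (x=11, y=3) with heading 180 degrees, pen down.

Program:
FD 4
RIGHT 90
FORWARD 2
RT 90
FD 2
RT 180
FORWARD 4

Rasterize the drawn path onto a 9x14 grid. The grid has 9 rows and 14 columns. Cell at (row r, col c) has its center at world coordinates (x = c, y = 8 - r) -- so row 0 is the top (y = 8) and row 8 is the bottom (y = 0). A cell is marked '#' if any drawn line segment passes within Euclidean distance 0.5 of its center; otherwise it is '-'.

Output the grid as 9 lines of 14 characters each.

Segment 0: (11,3) -> (7,3)
Segment 1: (7,3) -> (7,5)
Segment 2: (7,5) -> (9,5)
Segment 3: (9,5) -> (5,5)

Answer: --------------
--------------
--------------
-----#####----
-------#------
-------#####--
--------------
--------------
--------------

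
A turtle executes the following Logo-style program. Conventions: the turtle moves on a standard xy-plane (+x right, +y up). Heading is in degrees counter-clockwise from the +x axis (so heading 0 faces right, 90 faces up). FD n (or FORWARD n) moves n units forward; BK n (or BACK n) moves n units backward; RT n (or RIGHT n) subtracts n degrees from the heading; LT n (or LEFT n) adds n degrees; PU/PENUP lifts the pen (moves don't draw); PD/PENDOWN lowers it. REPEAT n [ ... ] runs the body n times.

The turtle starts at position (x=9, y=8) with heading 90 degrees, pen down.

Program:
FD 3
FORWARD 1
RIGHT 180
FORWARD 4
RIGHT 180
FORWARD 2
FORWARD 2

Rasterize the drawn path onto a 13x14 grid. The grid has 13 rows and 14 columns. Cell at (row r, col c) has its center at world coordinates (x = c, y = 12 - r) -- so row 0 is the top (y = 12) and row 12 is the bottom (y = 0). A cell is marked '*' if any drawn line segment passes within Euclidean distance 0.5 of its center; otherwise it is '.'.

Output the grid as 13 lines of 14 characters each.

Segment 0: (9,8) -> (9,11)
Segment 1: (9,11) -> (9,12)
Segment 2: (9,12) -> (9,8)
Segment 3: (9,8) -> (9,10)
Segment 4: (9,10) -> (9,12)

Answer: .........*....
.........*....
.........*....
.........*....
.........*....
..............
..............
..............
..............
..............
..............
..............
..............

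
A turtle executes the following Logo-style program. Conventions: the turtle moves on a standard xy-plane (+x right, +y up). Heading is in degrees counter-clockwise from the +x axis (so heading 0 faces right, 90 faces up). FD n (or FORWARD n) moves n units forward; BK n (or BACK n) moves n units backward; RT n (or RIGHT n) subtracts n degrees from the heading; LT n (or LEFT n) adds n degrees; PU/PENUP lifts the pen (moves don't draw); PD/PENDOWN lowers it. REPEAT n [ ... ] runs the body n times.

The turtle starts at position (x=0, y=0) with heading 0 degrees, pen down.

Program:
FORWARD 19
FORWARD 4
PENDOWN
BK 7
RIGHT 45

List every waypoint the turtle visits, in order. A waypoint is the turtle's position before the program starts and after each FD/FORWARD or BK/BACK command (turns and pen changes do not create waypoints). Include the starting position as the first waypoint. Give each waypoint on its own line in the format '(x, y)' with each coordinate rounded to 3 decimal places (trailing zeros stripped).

Answer: (0, 0)
(19, 0)
(23, 0)
(16, 0)

Derivation:
Executing turtle program step by step:
Start: pos=(0,0), heading=0, pen down
FD 19: (0,0) -> (19,0) [heading=0, draw]
FD 4: (19,0) -> (23,0) [heading=0, draw]
PD: pen down
BK 7: (23,0) -> (16,0) [heading=0, draw]
RT 45: heading 0 -> 315
Final: pos=(16,0), heading=315, 3 segment(s) drawn
Waypoints (4 total):
(0, 0)
(19, 0)
(23, 0)
(16, 0)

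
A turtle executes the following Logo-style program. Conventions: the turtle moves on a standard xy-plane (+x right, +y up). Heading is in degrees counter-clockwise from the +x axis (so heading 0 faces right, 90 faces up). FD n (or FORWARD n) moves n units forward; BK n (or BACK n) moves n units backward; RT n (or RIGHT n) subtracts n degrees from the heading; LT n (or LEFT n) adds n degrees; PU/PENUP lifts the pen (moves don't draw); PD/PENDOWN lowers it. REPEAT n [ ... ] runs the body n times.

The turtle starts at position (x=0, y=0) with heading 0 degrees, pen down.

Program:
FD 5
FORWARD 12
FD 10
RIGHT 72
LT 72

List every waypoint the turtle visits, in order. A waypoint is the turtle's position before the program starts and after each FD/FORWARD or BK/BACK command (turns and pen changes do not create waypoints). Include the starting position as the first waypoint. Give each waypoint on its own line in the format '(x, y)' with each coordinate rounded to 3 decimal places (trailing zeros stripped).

Executing turtle program step by step:
Start: pos=(0,0), heading=0, pen down
FD 5: (0,0) -> (5,0) [heading=0, draw]
FD 12: (5,0) -> (17,0) [heading=0, draw]
FD 10: (17,0) -> (27,0) [heading=0, draw]
RT 72: heading 0 -> 288
LT 72: heading 288 -> 0
Final: pos=(27,0), heading=0, 3 segment(s) drawn
Waypoints (4 total):
(0, 0)
(5, 0)
(17, 0)
(27, 0)

Answer: (0, 0)
(5, 0)
(17, 0)
(27, 0)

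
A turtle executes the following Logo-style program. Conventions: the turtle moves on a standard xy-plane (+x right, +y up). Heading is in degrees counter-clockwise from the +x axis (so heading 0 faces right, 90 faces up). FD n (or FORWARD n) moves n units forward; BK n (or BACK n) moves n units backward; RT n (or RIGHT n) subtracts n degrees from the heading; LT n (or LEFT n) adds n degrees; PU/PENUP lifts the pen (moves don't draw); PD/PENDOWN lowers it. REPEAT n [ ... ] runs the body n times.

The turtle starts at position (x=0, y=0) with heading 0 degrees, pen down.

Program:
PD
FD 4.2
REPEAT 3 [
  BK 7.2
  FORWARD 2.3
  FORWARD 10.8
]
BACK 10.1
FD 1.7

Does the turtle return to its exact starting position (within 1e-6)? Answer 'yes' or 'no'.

Answer: no

Derivation:
Executing turtle program step by step:
Start: pos=(0,0), heading=0, pen down
PD: pen down
FD 4.2: (0,0) -> (4.2,0) [heading=0, draw]
REPEAT 3 [
  -- iteration 1/3 --
  BK 7.2: (4.2,0) -> (-3,0) [heading=0, draw]
  FD 2.3: (-3,0) -> (-0.7,0) [heading=0, draw]
  FD 10.8: (-0.7,0) -> (10.1,0) [heading=0, draw]
  -- iteration 2/3 --
  BK 7.2: (10.1,0) -> (2.9,0) [heading=0, draw]
  FD 2.3: (2.9,0) -> (5.2,0) [heading=0, draw]
  FD 10.8: (5.2,0) -> (16,0) [heading=0, draw]
  -- iteration 3/3 --
  BK 7.2: (16,0) -> (8.8,0) [heading=0, draw]
  FD 2.3: (8.8,0) -> (11.1,0) [heading=0, draw]
  FD 10.8: (11.1,0) -> (21.9,0) [heading=0, draw]
]
BK 10.1: (21.9,0) -> (11.8,0) [heading=0, draw]
FD 1.7: (11.8,0) -> (13.5,0) [heading=0, draw]
Final: pos=(13.5,0), heading=0, 12 segment(s) drawn

Start position: (0, 0)
Final position: (13.5, 0)
Distance = 13.5; >= 1e-6 -> NOT closed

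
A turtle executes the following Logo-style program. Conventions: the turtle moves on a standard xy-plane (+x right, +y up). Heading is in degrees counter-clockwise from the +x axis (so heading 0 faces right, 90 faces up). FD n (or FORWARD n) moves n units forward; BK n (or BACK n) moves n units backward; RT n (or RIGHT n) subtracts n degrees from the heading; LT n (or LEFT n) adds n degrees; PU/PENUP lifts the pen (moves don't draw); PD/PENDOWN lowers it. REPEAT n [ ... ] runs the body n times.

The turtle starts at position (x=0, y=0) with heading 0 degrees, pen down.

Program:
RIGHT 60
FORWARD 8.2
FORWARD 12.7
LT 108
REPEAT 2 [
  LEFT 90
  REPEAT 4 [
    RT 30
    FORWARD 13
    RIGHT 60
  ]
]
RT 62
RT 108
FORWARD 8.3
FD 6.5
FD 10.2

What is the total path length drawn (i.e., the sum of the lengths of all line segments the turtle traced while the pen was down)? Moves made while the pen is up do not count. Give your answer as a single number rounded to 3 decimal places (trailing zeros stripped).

Executing turtle program step by step:
Start: pos=(0,0), heading=0, pen down
RT 60: heading 0 -> 300
FD 8.2: (0,0) -> (4.1,-7.101) [heading=300, draw]
FD 12.7: (4.1,-7.101) -> (10.45,-18.1) [heading=300, draw]
LT 108: heading 300 -> 48
REPEAT 2 [
  -- iteration 1/2 --
  LT 90: heading 48 -> 138
  REPEAT 4 [
    -- iteration 1/4 --
    RT 30: heading 138 -> 108
    FD 13: (10.45,-18.1) -> (6.433,-5.736) [heading=108, draw]
    RT 60: heading 108 -> 48
    -- iteration 2/4 --
    RT 30: heading 48 -> 18
    FD 13: (6.433,-5.736) -> (18.797,-1.719) [heading=18, draw]
    RT 60: heading 18 -> 318
    -- iteration 3/4 --
    RT 30: heading 318 -> 288
    FD 13: (18.797,-1.719) -> (22.814,-14.083) [heading=288, draw]
    RT 60: heading 288 -> 228
    -- iteration 4/4 --
    RT 30: heading 228 -> 198
    FD 13: (22.814,-14.083) -> (10.45,-18.1) [heading=198, draw]
    RT 60: heading 198 -> 138
  ]
  -- iteration 2/2 --
  LT 90: heading 138 -> 228
  REPEAT 4 [
    -- iteration 1/4 --
    RT 30: heading 228 -> 198
    FD 13: (10.45,-18.1) -> (-1.914,-22.117) [heading=198, draw]
    RT 60: heading 198 -> 138
    -- iteration 2/4 --
    RT 30: heading 138 -> 108
    FD 13: (-1.914,-22.117) -> (-5.931,-9.753) [heading=108, draw]
    RT 60: heading 108 -> 48
    -- iteration 3/4 --
    RT 30: heading 48 -> 18
    FD 13: (-5.931,-9.753) -> (6.433,-5.736) [heading=18, draw]
    RT 60: heading 18 -> 318
    -- iteration 4/4 --
    RT 30: heading 318 -> 288
    FD 13: (6.433,-5.736) -> (10.45,-18.1) [heading=288, draw]
    RT 60: heading 288 -> 228
  ]
]
RT 62: heading 228 -> 166
RT 108: heading 166 -> 58
FD 8.3: (10.45,-18.1) -> (14.848,-11.061) [heading=58, draw]
FD 6.5: (14.848,-11.061) -> (18.293,-5.549) [heading=58, draw]
FD 10.2: (18.293,-5.549) -> (23.698,3.101) [heading=58, draw]
Final: pos=(23.698,3.101), heading=58, 13 segment(s) drawn

Segment lengths:
  seg 1: (0,0) -> (4.1,-7.101), length = 8.2
  seg 2: (4.1,-7.101) -> (10.45,-18.1), length = 12.7
  seg 3: (10.45,-18.1) -> (6.433,-5.736), length = 13
  seg 4: (6.433,-5.736) -> (18.797,-1.719), length = 13
  seg 5: (18.797,-1.719) -> (22.814,-14.083), length = 13
  seg 6: (22.814,-14.083) -> (10.45,-18.1), length = 13
  seg 7: (10.45,-18.1) -> (-1.914,-22.117), length = 13
  seg 8: (-1.914,-22.117) -> (-5.931,-9.753), length = 13
  seg 9: (-5.931,-9.753) -> (6.433,-5.736), length = 13
  seg 10: (6.433,-5.736) -> (10.45,-18.1), length = 13
  seg 11: (10.45,-18.1) -> (14.848,-11.061), length = 8.3
  seg 12: (14.848,-11.061) -> (18.293,-5.549), length = 6.5
  seg 13: (18.293,-5.549) -> (23.698,3.101), length = 10.2
Total = 149.9

Answer: 149.9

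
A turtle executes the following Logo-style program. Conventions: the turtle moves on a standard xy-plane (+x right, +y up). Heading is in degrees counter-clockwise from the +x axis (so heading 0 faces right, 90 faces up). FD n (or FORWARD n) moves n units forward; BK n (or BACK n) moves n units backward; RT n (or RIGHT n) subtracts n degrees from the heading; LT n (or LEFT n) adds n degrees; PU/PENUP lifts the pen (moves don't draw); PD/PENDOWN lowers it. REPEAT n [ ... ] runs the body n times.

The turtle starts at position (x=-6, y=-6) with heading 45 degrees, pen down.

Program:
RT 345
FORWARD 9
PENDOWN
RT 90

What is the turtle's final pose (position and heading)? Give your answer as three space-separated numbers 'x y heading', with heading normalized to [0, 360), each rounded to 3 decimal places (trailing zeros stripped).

Executing turtle program step by step:
Start: pos=(-6,-6), heading=45, pen down
RT 345: heading 45 -> 60
FD 9: (-6,-6) -> (-1.5,1.794) [heading=60, draw]
PD: pen down
RT 90: heading 60 -> 330
Final: pos=(-1.5,1.794), heading=330, 1 segment(s) drawn

Answer: -1.5 1.794 330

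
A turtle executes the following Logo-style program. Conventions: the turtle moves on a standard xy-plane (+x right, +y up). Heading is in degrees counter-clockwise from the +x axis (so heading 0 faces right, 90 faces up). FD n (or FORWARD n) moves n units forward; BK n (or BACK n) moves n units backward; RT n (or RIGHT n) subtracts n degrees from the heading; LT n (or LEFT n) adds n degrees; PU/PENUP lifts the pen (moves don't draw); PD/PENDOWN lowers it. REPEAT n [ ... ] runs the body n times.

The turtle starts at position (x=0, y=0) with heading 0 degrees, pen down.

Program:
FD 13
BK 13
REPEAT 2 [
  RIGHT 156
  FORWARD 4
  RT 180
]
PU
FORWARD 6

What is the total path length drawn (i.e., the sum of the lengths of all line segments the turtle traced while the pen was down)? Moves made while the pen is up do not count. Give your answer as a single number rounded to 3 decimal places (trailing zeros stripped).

Executing turtle program step by step:
Start: pos=(0,0), heading=0, pen down
FD 13: (0,0) -> (13,0) [heading=0, draw]
BK 13: (13,0) -> (0,0) [heading=0, draw]
REPEAT 2 [
  -- iteration 1/2 --
  RT 156: heading 0 -> 204
  FD 4: (0,0) -> (-3.654,-1.627) [heading=204, draw]
  RT 180: heading 204 -> 24
  -- iteration 2/2 --
  RT 156: heading 24 -> 228
  FD 4: (-3.654,-1.627) -> (-6.331,-4.6) [heading=228, draw]
  RT 180: heading 228 -> 48
]
PU: pen up
FD 6: (-6.331,-4.6) -> (-2.316,-0.141) [heading=48, move]
Final: pos=(-2.316,-0.141), heading=48, 4 segment(s) drawn

Segment lengths:
  seg 1: (0,0) -> (13,0), length = 13
  seg 2: (13,0) -> (0,0), length = 13
  seg 3: (0,0) -> (-3.654,-1.627), length = 4
  seg 4: (-3.654,-1.627) -> (-6.331,-4.6), length = 4
Total = 34

Answer: 34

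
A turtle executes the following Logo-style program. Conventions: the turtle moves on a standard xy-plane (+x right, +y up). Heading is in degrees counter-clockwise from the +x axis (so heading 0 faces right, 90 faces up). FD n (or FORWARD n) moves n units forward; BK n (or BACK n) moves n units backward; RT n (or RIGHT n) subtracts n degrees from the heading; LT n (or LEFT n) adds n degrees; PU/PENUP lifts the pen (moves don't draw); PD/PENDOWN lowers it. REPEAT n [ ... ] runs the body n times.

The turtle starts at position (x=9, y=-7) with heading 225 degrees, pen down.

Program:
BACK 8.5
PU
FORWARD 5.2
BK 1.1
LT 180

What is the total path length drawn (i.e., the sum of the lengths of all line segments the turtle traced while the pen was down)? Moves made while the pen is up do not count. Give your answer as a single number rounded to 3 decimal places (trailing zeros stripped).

Answer: 8.5

Derivation:
Executing turtle program step by step:
Start: pos=(9,-7), heading=225, pen down
BK 8.5: (9,-7) -> (15.01,-0.99) [heading=225, draw]
PU: pen up
FD 5.2: (15.01,-0.99) -> (11.333,-4.667) [heading=225, move]
BK 1.1: (11.333,-4.667) -> (12.111,-3.889) [heading=225, move]
LT 180: heading 225 -> 45
Final: pos=(12.111,-3.889), heading=45, 1 segment(s) drawn

Segment lengths:
  seg 1: (9,-7) -> (15.01,-0.99), length = 8.5
Total = 8.5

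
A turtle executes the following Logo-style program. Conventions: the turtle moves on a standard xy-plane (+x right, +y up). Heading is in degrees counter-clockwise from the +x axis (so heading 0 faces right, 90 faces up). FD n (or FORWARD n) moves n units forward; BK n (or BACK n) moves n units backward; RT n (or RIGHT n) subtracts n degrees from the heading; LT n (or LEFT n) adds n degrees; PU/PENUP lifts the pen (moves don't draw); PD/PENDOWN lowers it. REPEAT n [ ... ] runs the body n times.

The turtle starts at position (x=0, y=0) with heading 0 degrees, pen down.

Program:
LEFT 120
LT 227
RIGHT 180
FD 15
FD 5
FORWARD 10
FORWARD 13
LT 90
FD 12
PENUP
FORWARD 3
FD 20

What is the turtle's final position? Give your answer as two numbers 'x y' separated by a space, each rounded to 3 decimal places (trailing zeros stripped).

Executing turtle program step by step:
Start: pos=(0,0), heading=0, pen down
LT 120: heading 0 -> 120
LT 227: heading 120 -> 347
RT 180: heading 347 -> 167
FD 15: (0,0) -> (-14.616,3.374) [heading=167, draw]
FD 5: (-14.616,3.374) -> (-19.487,4.499) [heading=167, draw]
FD 10: (-19.487,4.499) -> (-29.231,6.749) [heading=167, draw]
FD 13: (-29.231,6.749) -> (-41.898,9.673) [heading=167, draw]
LT 90: heading 167 -> 257
FD 12: (-41.898,9.673) -> (-44.597,-2.02) [heading=257, draw]
PU: pen up
FD 3: (-44.597,-2.02) -> (-45.272,-4.943) [heading=257, move]
FD 20: (-45.272,-4.943) -> (-49.771,-24.43) [heading=257, move]
Final: pos=(-49.771,-24.43), heading=257, 5 segment(s) drawn

Answer: -49.771 -24.43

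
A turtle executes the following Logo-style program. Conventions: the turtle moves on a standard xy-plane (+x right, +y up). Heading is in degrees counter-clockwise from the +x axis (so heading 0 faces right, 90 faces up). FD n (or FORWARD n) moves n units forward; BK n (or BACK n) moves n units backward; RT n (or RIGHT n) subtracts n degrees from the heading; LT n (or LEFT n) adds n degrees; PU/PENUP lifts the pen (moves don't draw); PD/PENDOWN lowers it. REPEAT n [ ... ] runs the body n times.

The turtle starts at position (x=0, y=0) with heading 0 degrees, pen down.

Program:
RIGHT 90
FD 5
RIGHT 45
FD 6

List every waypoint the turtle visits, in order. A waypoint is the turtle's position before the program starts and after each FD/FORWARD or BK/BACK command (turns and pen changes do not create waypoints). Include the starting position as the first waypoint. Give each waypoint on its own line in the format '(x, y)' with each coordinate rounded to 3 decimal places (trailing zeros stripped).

Executing turtle program step by step:
Start: pos=(0,0), heading=0, pen down
RT 90: heading 0 -> 270
FD 5: (0,0) -> (0,-5) [heading=270, draw]
RT 45: heading 270 -> 225
FD 6: (0,-5) -> (-4.243,-9.243) [heading=225, draw]
Final: pos=(-4.243,-9.243), heading=225, 2 segment(s) drawn
Waypoints (3 total):
(0, 0)
(0, -5)
(-4.243, -9.243)

Answer: (0, 0)
(0, -5)
(-4.243, -9.243)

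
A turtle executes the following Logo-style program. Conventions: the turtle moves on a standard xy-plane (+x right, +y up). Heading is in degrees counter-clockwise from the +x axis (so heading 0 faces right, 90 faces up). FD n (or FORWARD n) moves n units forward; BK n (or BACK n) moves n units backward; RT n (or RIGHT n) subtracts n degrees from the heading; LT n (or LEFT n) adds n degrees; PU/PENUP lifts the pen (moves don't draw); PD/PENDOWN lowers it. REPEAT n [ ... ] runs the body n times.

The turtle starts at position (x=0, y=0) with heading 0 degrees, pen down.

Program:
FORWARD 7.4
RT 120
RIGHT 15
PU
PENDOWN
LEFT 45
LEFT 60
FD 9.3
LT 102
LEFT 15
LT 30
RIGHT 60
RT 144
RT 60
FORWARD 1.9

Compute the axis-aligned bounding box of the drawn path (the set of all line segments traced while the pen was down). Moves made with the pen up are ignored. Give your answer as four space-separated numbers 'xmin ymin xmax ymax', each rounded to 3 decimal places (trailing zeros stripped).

Answer: 0 -5.685 15.454 0

Derivation:
Executing turtle program step by step:
Start: pos=(0,0), heading=0, pen down
FD 7.4: (0,0) -> (7.4,0) [heading=0, draw]
RT 120: heading 0 -> 240
RT 15: heading 240 -> 225
PU: pen up
PD: pen down
LT 45: heading 225 -> 270
LT 60: heading 270 -> 330
FD 9.3: (7.4,0) -> (15.454,-4.65) [heading=330, draw]
LT 102: heading 330 -> 72
LT 15: heading 72 -> 87
LT 30: heading 87 -> 117
RT 60: heading 117 -> 57
RT 144: heading 57 -> 273
RT 60: heading 273 -> 213
FD 1.9: (15.454,-4.65) -> (13.861,-5.685) [heading=213, draw]
Final: pos=(13.861,-5.685), heading=213, 3 segment(s) drawn

Segment endpoints: x in {0, 7.4, 13.861, 15.454}, y in {-5.685, -4.65, 0}
xmin=0, ymin=-5.685, xmax=15.454, ymax=0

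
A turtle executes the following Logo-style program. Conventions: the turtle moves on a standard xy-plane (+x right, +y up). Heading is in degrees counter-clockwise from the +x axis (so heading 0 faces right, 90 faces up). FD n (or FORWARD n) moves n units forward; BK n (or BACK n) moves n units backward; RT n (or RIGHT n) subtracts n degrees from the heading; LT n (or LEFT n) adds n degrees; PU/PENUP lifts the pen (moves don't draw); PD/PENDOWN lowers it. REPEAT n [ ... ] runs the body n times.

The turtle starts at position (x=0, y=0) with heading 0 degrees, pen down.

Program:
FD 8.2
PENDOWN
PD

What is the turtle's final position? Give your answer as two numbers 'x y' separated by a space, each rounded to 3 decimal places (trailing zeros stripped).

Answer: 8.2 0

Derivation:
Executing turtle program step by step:
Start: pos=(0,0), heading=0, pen down
FD 8.2: (0,0) -> (8.2,0) [heading=0, draw]
PD: pen down
PD: pen down
Final: pos=(8.2,0), heading=0, 1 segment(s) drawn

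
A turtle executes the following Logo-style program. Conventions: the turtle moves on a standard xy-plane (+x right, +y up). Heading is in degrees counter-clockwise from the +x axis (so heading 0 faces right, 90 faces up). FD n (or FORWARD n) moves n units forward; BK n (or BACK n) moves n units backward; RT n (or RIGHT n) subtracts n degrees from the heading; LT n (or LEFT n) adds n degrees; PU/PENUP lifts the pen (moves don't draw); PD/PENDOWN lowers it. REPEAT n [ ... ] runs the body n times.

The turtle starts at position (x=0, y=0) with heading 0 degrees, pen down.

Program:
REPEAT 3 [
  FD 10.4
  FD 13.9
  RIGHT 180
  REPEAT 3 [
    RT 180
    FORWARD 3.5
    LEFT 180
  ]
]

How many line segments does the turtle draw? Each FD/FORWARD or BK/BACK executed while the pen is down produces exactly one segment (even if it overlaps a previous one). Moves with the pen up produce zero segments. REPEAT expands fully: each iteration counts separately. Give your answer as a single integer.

Answer: 15

Derivation:
Executing turtle program step by step:
Start: pos=(0,0), heading=0, pen down
REPEAT 3 [
  -- iteration 1/3 --
  FD 10.4: (0,0) -> (10.4,0) [heading=0, draw]
  FD 13.9: (10.4,0) -> (24.3,0) [heading=0, draw]
  RT 180: heading 0 -> 180
  REPEAT 3 [
    -- iteration 1/3 --
    RT 180: heading 180 -> 0
    FD 3.5: (24.3,0) -> (27.8,0) [heading=0, draw]
    LT 180: heading 0 -> 180
    -- iteration 2/3 --
    RT 180: heading 180 -> 0
    FD 3.5: (27.8,0) -> (31.3,0) [heading=0, draw]
    LT 180: heading 0 -> 180
    -- iteration 3/3 --
    RT 180: heading 180 -> 0
    FD 3.5: (31.3,0) -> (34.8,0) [heading=0, draw]
    LT 180: heading 0 -> 180
  ]
  -- iteration 2/3 --
  FD 10.4: (34.8,0) -> (24.4,0) [heading=180, draw]
  FD 13.9: (24.4,0) -> (10.5,0) [heading=180, draw]
  RT 180: heading 180 -> 0
  REPEAT 3 [
    -- iteration 1/3 --
    RT 180: heading 0 -> 180
    FD 3.5: (10.5,0) -> (7,0) [heading=180, draw]
    LT 180: heading 180 -> 0
    -- iteration 2/3 --
    RT 180: heading 0 -> 180
    FD 3.5: (7,0) -> (3.5,0) [heading=180, draw]
    LT 180: heading 180 -> 0
    -- iteration 3/3 --
    RT 180: heading 0 -> 180
    FD 3.5: (3.5,0) -> (0,0) [heading=180, draw]
    LT 180: heading 180 -> 0
  ]
  -- iteration 3/3 --
  FD 10.4: (0,0) -> (10.4,0) [heading=0, draw]
  FD 13.9: (10.4,0) -> (24.3,0) [heading=0, draw]
  RT 180: heading 0 -> 180
  REPEAT 3 [
    -- iteration 1/3 --
    RT 180: heading 180 -> 0
    FD 3.5: (24.3,0) -> (27.8,0) [heading=0, draw]
    LT 180: heading 0 -> 180
    -- iteration 2/3 --
    RT 180: heading 180 -> 0
    FD 3.5: (27.8,0) -> (31.3,0) [heading=0, draw]
    LT 180: heading 0 -> 180
    -- iteration 3/3 --
    RT 180: heading 180 -> 0
    FD 3.5: (31.3,0) -> (34.8,0) [heading=0, draw]
    LT 180: heading 0 -> 180
  ]
]
Final: pos=(34.8,0), heading=180, 15 segment(s) drawn
Segments drawn: 15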